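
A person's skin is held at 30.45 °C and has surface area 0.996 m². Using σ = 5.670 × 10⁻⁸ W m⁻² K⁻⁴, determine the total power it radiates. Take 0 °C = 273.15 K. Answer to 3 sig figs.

P ≈ 480 W

T = 30.45 °C + 273.15 = 303.60 K.
Area A = 0.996 m².
P = σAT⁴ = 5.670×10⁻⁸ × 0.996 × (303.60)⁴ = 480 W.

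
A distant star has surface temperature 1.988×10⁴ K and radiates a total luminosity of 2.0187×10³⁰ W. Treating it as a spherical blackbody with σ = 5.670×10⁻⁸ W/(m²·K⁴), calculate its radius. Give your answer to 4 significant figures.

R ≈ 4.259×10⁹ m

L = 4πR²σT⁴ ⇒ R = √(L/(4πσT⁴)).
σT⁴ = 8.85622×10⁹ W/m², so R = √(2.0187×10³⁰/(4π×8.85622×10⁹)) = 4.259×10⁹ m.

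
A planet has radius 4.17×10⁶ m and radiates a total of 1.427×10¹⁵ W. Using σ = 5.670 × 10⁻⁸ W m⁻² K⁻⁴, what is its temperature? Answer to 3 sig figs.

T ≈ 104 K

Surface area A = 4πR² = 4π(4.17×10⁶ m)² = 2.18515×10¹⁴ m².
P = σAT⁴ ⇒ T = (P/(σA))^(1/4) = (1.427×10¹⁵/(5.670×10⁻⁸×2.18515×10¹⁴))^(1/4) = 104 K.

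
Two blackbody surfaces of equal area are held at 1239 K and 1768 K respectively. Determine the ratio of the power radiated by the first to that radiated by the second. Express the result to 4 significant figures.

P₁/P₂ ≈ 0.2412

With equal areas, P₁/P₂ = (T₁/T₂)⁴ = (1239/1768)⁴ = 0.2412.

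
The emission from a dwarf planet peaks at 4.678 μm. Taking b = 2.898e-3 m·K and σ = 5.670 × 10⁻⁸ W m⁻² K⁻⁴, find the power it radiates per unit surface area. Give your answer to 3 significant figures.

I ≈ 8.35×10³ W/m²

Wien's law: T = b/λ_max = 2.898×10⁻³/4.678×10⁻⁶ = 619.496 K.
Then I = σT⁴ = 5.670×10⁻⁸×(619.496)⁴ = 8.35×10³ W/m².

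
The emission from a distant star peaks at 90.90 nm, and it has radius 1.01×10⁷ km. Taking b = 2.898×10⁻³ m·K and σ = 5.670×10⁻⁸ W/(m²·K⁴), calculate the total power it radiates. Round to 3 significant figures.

P ≈ 7.51×10³¹ W

Wien's law: T = b/λ_max = 2.898×10⁻³/9.090×10⁻⁸ = 31881.2 K.
Surface area A = 4πR² = 4π(1.01×10¹⁰ m)² = 1.28190×10²¹ m².
Then P = σAT⁴ = 5.670×10⁻⁸×1.28190×10²¹×(31881.2)⁴ = 7.51×10³¹ W.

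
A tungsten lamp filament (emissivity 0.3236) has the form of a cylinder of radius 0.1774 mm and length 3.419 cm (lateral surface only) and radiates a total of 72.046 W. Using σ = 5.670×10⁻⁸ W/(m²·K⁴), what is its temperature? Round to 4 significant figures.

T ≈ 3186 K

Lateral area A = 2πrL = 2π×1.774×10⁻⁴×0.03419 = 3.81094×10⁻⁵ m².
P = εσAT⁴ ⇒ T = (P/(εσA))^(1/4) = (72.046/(0.3236×5.670×10⁻⁸×3.81094×10⁻⁵))^(1/4) = 3186 K.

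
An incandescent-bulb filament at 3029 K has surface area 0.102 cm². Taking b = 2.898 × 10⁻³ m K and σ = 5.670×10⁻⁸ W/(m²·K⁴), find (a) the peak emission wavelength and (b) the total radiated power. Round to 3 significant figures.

(a) λ_max = b/T = 2.898×10⁻³/3029 = 9.568×10⁻⁷ m = 957 nm.
Area A = 0.102 cm² = 1.02×10⁻⁵ m².
(b) P = σAT⁴ = 5.670×10⁻⁸×1.02×10⁻⁵×(3029)⁴ = 48.7 W.

λ_max ≈ 957 nm; P ≈ 48.7 W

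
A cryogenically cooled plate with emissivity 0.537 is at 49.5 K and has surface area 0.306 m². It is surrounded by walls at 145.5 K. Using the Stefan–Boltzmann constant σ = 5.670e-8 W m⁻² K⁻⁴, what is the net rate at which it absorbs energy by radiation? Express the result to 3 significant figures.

Area A = 0.306 m².
Net radiated power P_net = εσA(T⁴ − T₀⁴) = 0.537×5.670×10⁻⁸×0.306×(49.5⁴ − 145.5⁴).
T⁴ − T₀⁴ = 6.00373×10⁶ − 4.48179×10⁸ = -4.42175×10⁸ K⁴, so P_net = -4.12 W — negative, meaning a net gain of 4.12 W.

Net gain ≈ 4.12 W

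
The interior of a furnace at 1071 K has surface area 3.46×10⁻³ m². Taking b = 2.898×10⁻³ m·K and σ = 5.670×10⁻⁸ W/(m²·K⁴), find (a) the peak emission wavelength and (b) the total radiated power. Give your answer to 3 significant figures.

λ_max ≈ 2.71 μm; P ≈ 258 W

(a) λ_max = b/T = 2.898×10⁻³/1071 = 2.706×10⁻⁶ m = 2.71 μm.
Area A = 3.46×10⁻³ m².
(b) P = σAT⁴ = 5.670×10⁻⁸×3.46×10⁻³×(1071)⁴ = 258 W.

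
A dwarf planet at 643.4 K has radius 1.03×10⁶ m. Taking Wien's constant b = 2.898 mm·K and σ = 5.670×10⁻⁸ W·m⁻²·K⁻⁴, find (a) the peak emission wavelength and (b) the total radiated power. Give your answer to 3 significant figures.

(a) λ_max = b/T = 2.898×10⁻³/643.4 = 4.504×10⁻⁶ m = 4.50 μm.
Surface area A = 4πR² = 4π(1.03×10⁶ m)² = 1.33317×10¹³ m².
(b) P = σAT⁴ = 5.670×10⁻⁸×1.33317×10¹³×(643.4)⁴ = 1.30×10¹⁷ W.

λ_max ≈ 4.50 μm; P ≈ 1.30×10¹⁷ W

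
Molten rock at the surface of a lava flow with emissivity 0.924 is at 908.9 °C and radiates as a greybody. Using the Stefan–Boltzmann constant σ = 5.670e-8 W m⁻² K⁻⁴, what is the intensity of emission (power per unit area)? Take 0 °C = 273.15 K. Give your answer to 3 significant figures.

I ≈ 1.02×10⁵ W/m²

T = 908.9 °C + 273.15 = 1182.05 K.
Stefan–Boltzmann: I = εσT⁴ = 0.924 × 5.670×10⁻⁸ × (1182.05)⁴ = 1.02×10⁵ W/m².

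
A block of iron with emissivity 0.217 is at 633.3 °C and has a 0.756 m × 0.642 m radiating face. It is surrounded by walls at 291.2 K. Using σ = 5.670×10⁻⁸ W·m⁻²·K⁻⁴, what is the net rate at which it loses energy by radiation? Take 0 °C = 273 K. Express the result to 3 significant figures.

T = 633.3 °C + 273 = 906.3 K.
Area A = 0.756 × 0.642 = 0.485352 m².
Net radiated power P_net = εσA(T⁴ − T₀⁴) = 0.217×5.670×10⁻⁸×0.485352×(906.3⁴ − 291.2⁴).
T⁴ − T₀⁴ = 6.74665×10¹¹ − 7.19061×10⁹ = 6.67474×10¹¹ K⁴, so P_net = 3.99×10³ W.

Net loss ≈ 3.99×10³ W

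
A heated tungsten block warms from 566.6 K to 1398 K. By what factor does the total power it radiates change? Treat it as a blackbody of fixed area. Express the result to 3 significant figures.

P₂/P₁ ≈ 37.1

P ∝ T⁴, so P₂/P₁ = (T₂/T₁)⁴ = (1398/566.6)⁴ = (2.46735)⁴ = 37.1.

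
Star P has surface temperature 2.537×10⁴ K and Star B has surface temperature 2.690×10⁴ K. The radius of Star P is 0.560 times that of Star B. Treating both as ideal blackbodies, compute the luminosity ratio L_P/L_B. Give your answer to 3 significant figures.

L ∝ R²T⁴, so L_P/L_B = (R_P/R_B)²(T_P/T_B)⁴ = (0.560)² × (2.537×10⁴/2.690×10⁴)⁴ = 0.3136 × 0.791175 = 0.248.

L_P/L_B ≈ 0.248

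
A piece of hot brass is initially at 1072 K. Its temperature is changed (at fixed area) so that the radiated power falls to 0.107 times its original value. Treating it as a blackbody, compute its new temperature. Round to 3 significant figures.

P ∝ T⁴, so T₂/T₁ = (P₂/P₁)^(1/4) = (0.107)^(1/4) = 0.571934.
T₂ = 1072 × 0.571934 = 613 K.

T₂ ≈ 613 K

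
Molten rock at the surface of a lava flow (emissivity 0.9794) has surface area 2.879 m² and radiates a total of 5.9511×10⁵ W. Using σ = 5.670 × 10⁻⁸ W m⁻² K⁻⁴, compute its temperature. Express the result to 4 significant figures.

Area A = 2.879 m².
P = εσAT⁴ ⇒ T = (P/(εσA))^(1/4) = (5.9511×10⁵/(0.9794×5.670×10⁻⁸×2.879))^(1/4) = 1389 K.

T ≈ 1389 K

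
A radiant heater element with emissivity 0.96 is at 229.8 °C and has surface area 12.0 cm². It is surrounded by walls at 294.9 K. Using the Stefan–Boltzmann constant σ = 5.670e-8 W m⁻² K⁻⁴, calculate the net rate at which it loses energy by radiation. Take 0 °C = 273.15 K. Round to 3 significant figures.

Net loss ≈ 3.69 W

T = 229.8 °C + 273.15 = 502.95 K.
Area A = 12.0 cm² = 1.20×10⁻³ m².
Net radiated power P_net = εσA(T⁴ − T₀⁴) = 0.96×5.670×10⁻⁸×1.20×10⁻³×(502.95⁴ − 294.9⁴).
T⁴ − T₀⁴ = 6.39881×10¹⁰ − 7.56309×10⁹ = 5.64250×10¹⁰ K⁴, so P_net = 3.69 W.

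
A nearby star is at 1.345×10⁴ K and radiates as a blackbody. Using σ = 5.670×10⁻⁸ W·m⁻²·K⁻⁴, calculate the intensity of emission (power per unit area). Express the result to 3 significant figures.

I ≈ 1.86×10⁹ W/m²

Stefan–Boltzmann: I = σT⁴ = 5.670×10⁻⁸ × (1.345×10⁴)⁴ = 1.86×10⁹ W/m².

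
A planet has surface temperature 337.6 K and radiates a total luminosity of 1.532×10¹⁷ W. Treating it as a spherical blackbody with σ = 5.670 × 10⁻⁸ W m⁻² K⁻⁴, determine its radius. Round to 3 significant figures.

R ≈ 4.07×10⁶ m

L = 4πR²σT⁴ ⇒ R = √(L/(4πσT⁴)).
σT⁴ = 736.534 W/m², so R = √(1.532×10¹⁷/(4π×736.534)) = 4.07×10⁶ m.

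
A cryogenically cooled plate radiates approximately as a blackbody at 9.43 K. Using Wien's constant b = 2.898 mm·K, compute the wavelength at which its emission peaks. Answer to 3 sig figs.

Wien's displacement law: λ_max = b/T = (2.898×10⁻³ m·K)/(9.43 K) = 3.073×10⁻⁴ m.
That is 0.307 mm, in the infrared range.

λ_max ≈ 0.307 mm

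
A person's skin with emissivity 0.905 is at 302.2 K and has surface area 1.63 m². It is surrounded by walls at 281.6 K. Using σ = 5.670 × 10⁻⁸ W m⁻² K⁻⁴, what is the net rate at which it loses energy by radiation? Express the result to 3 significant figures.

Area A = 1.63 m².
Net radiated power P_net = εσA(T⁴ − T₀⁴) = 0.905×5.670×10⁻⁸×1.63×(302.2⁴ − 281.6⁴).
T⁴ − T₀⁴ = 8.34023×10⁹ − 6.28826×10⁹ = 2.05197×10⁹ K⁴, so P_net = 172 W.

Net loss ≈ 172 W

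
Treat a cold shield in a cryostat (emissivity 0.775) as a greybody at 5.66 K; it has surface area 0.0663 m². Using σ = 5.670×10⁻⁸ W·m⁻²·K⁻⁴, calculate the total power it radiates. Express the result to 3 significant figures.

Area A = 0.0663 m².
P = εσAT⁴ = 0.775 × 5.670×10⁻⁸ × 0.0663 × (5.66)⁴ = 2.99×10⁻⁶ W.

P ≈ 2.99×10⁻⁶ W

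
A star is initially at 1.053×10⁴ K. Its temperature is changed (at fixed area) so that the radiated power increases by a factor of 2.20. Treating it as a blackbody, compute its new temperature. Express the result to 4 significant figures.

P ∝ T⁴, so T₂/T₁ = (P₂/P₁)^(1/4) = (2.20)^(1/4) = 1.21788.
T₂ = 1.053×10⁴ × 1.21788 = 1.282×10⁴ K.

T₂ ≈ 1.282×10⁴ K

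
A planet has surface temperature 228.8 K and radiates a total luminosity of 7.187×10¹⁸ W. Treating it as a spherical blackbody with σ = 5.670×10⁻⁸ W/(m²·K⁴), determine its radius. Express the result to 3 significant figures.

R ≈ 6.07×10⁷ m

L = 4πR²σT⁴ ⇒ R = √(L/(4πσT⁴)).
σT⁴ = 155.384 W/m², so R = √(7.187×10¹⁸/(4π×155.384)) = 6.07×10⁷ m.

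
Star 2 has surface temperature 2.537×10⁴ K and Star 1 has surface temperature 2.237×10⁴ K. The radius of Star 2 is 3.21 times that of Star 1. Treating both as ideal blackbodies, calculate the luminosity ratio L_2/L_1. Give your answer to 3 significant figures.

L ∝ R²T⁴, so L_2/L_1 = (R_2/R_1)²(T_2/T_1)⁴ = (3.21)² × (2.537×10⁴/2.237×10⁴)⁴ = 10.3041 × 1.65431 = 17.0.

L_2/L_1 ≈ 17.0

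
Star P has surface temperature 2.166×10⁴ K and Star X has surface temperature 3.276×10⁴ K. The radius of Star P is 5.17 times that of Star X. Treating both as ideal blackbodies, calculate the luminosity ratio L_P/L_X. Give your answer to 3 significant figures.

L ∝ R²T⁴, so L_P/L_X = (R_P/R_X)²(T_P/T_X)⁴ = (5.17)² × (2.166×10⁴/3.276×10⁴)⁴ = 26.7289 × 0.191099 = 5.11.

L_P/L_X ≈ 5.11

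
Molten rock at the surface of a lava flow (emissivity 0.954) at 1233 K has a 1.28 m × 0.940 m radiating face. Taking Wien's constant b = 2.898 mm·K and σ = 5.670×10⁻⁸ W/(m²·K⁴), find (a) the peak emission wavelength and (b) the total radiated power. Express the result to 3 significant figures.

(a) λ_max = b/T = 2.898×10⁻³/1233 = 2.350×10⁻⁶ m = 2.35×10³ nm.
Area A = 1.28 × 0.940 = 1.2032 m².
(b) P = εσAT⁴ = 0.954×5.670×10⁻⁸×1.2032×(1233)⁴ = 1.50×10⁵ W.

λ_max ≈ 2.35×10³ nm; P ≈ 1.50×10⁵ W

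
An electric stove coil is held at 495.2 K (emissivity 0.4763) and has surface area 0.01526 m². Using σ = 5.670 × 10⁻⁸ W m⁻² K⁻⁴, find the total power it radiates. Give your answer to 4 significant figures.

Area A = 0.01526 m².
P = εσAT⁴ = 0.4763 × 5.670×10⁻⁸ × 0.01526 × (495.2)⁴ = 24.78 W.

P ≈ 24.78 W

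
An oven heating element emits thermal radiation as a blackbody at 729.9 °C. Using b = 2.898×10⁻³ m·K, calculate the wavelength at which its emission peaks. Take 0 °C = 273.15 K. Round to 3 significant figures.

T = 729.9 °C + 273.15 = 1003.05 K.
Wien's displacement law: λ_max = b/T = (2.898×10⁻³ m·K)/(1003.05 K) = 2.889×10⁻⁶ m.
That is 2.89 μm, in the infrared range.

λ_max ≈ 2.89 μm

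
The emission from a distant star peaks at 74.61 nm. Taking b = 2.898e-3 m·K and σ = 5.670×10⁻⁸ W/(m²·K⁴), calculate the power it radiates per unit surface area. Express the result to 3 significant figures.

I ≈ 1.29×10¹¹ W/m²

Wien's law: T = b/λ_max = 2.898×10⁻³/7.461×10⁻⁸ = 38842.0 K.
Then I = σT⁴ = 5.670×10⁻⁸×(38842.0)⁴ = 1.29×10¹¹ W/m².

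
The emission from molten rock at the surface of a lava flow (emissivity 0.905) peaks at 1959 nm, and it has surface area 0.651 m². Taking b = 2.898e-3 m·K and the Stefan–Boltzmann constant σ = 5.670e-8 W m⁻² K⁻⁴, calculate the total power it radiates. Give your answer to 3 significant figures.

Wien's law: T = b/λ_max = 2.898×10⁻³/1.959×10⁻⁶ = 1479.33 K.
Area A = 0.651 m².
Then P = εσAT⁴ = 0.905×5.670×10⁻⁸×0.651×(1479.33)⁴ = 1.60×10⁵ W.

P ≈ 1.60×10⁵ W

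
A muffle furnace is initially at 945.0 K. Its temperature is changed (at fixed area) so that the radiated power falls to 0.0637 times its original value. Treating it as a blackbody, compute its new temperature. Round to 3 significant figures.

P ∝ T⁴, so T₂/T₁ = (P₂/P₁)^(1/4) = (0.0637)^(1/4) = 0.502383.
T₂ = 945.0 × 0.502383 = 475 K.

T₂ ≈ 475 K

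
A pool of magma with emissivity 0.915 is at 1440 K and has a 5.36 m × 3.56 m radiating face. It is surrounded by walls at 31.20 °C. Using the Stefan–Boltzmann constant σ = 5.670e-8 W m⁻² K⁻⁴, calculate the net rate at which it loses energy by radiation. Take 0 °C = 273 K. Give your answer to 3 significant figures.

Surroundings: T = 31.20 °C + 273 = 304.20 K.
Area A = 5.36 × 3.56 = 19.0816 m².
Net radiated power P_net = εσA(T⁴ − T₀⁴) = 0.915×5.670×10⁻⁸×19.0816×(1440⁴ − 304.20⁴).
T⁴ − T₀⁴ = 4.29982×10¹² − 8.56321×10⁹ = 4.29126×10¹² K⁴, so P_net = 4.25×10⁶ W.

Net loss ≈ 4.25×10⁶ W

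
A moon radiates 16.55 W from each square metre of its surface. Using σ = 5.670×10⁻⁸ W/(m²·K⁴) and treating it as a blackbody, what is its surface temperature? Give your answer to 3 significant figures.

I = σT⁴, so T = (I/σ)^(1/4) = (16.55/(5.670×10⁻⁸))^(1/4) = 131 K.

T ≈ 131 K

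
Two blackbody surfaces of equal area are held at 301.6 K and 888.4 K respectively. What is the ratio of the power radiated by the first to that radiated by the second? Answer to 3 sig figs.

With equal areas, P₁/P₂ = (T₁/T₂)⁴ = (301.6/888.4)⁴ = 0.0133.

P₁/P₂ ≈ 0.0133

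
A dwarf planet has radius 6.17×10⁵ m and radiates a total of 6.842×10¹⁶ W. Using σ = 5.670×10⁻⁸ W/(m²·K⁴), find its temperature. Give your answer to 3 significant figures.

Surface area A = 4πR² = 4π(6.17×10⁵ m)² = 4.78388×10¹² m².
P = σAT⁴ ⇒ T = (P/(σA))^(1/4) = (6.842×10¹⁶/(5.670×10⁻⁸×4.78388×10¹²))^(1/4) = 709 K.

T ≈ 709 K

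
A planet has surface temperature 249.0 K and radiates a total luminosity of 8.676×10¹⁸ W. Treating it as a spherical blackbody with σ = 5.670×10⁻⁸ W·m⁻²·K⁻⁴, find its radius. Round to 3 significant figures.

R ≈ 5.63×10⁷ m

L = 4πR²σT⁴ ⇒ R = √(L/(4πσT⁴)).
σT⁴ = 217.962 W/m², so R = √(8.676×10¹⁸/(4π×217.962)) = 5.63×10⁷ m.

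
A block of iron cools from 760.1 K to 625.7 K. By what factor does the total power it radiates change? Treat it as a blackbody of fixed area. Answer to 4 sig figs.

P ∝ T⁴, so P₂/P₁ = (T₂/T₁)⁴ = (625.7/760.1)⁴ = (0.823181)⁴ = 0.4592.

P₂/P₁ ≈ 0.4592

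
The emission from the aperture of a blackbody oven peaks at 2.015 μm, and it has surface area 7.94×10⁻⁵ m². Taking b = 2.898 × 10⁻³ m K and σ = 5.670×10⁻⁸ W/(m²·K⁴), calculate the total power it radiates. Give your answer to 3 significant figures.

Wien's law: T = b/λ_max = 2.898×10⁻³/2.015×10⁻⁶ = 1438.21 K.
Area A = 7.94×10⁻⁵ m².
Then P = σAT⁴ = 5.670×10⁻⁸×7.94×10⁻⁵×(1438.21)⁴ = 19.3 W.

P ≈ 19.3 W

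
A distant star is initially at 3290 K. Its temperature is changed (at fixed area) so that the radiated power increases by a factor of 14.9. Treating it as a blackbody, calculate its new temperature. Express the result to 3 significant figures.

T₂ ≈ 6.46×10³ K

P ∝ T⁴, so T₂/T₁ = (P₂/P₁)^(1/4) = (14.9)^(1/4) = 1.96470.
T₂ = 3290 × 1.96470 = 6.46×10³ K.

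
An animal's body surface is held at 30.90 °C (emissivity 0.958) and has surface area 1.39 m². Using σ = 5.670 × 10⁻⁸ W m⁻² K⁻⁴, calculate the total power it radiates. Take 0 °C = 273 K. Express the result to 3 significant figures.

P ≈ 644 W

T = 30.90 °C + 273 = 303.90 K.
Area A = 1.39 m².
P = εσAT⁴ = 0.958 × 5.670×10⁻⁸ × 1.39 × (303.90)⁴ = 644 W.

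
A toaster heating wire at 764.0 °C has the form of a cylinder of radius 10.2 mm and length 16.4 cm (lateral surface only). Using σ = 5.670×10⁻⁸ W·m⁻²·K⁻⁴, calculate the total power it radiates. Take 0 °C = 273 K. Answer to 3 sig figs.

P ≈ 689 W

T = 764.0 °C + 273 = 1037.0 K.
Lateral area A = 2πrL = 2π×0.0102×0.164 = 0.0105105 m².
P = σAT⁴ = 5.670×10⁻⁸ × 0.0105105 × (1037.0)⁴ = 689 W.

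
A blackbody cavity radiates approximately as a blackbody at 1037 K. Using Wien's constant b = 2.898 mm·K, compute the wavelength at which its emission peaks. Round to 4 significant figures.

Wien's displacement law: λ_max = b/T = (2.898×10⁻³ m·K)/(1037 K) = 2.7946×10⁻⁶ m.
That is 2.795 μm, in the infrared range.

λ_max ≈ 2.795 μm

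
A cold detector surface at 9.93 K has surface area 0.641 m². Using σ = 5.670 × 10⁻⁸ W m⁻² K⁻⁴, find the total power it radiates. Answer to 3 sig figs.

Area A = 0.641 m².
P = σAT⁴ = 5.670×10⁻⁸ × 0.641 × (9.93)⁴ = 3.53×10⁻⁴ W.

P ≈ 3.53×10⁻⁴ W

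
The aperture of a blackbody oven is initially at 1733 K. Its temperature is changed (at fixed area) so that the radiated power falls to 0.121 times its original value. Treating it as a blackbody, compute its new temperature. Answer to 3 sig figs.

P ∝ T⁴, so T₂/T₁ = (P₂/P₁)^(1/4) = (0.121)^(1/4) = 0.589789.
T₂ = 1733 × 0.589789 = 1.02×10³ K.

T₂ ≈ 1.02×10³ K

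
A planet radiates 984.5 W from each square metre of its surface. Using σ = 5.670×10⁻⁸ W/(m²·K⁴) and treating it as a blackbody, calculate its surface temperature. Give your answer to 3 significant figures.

I = σT⁴, so T = (I/σ)^(1/4) = (984.5/(5.670×10⁻⁸))^(1/4) = 363 K.

T ≈ 363 K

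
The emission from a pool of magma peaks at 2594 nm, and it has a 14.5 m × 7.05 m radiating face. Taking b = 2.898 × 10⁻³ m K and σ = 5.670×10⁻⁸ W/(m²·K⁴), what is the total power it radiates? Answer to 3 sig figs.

P ≈ 9.03×10⁶ W

Wien's law: T = b/λ_max = 2.898×10⁻³/2.594×10⁻⁶ = 1117.19 K.
Area A = 14.5 × 7.05 = 102.225 m².
Then P = σAT⁴ = 5.670×10⁻⁸×102.225×(1117.19)⁴ = 9.03×10⁶ W.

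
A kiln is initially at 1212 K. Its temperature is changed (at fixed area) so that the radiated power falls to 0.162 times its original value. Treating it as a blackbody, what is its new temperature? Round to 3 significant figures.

P ∝ T⁴, so T₂/T₁ = (P₂/P₁)^(1/4) = (0.162)^(1/4) = 0.634423.
T₂ = 1212 × 0.634423 = 769 K.

T₂ ≈ 769 K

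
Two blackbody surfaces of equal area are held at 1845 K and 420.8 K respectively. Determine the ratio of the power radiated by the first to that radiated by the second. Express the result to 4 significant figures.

With equal areas, P₁/P₂ = (T₁/T₂)⁴ = (1845/420.8)⁴ = 369.6.

P₁/P₂ ≈ 369.6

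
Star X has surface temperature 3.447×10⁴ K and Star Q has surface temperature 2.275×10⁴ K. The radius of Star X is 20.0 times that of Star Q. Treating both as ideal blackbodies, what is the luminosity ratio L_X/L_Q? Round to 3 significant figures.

L_X/L_Q ≈ 2.11×10³

L ∝ R²T⁴, so L_X/L_Q = (R_X/R_Q)²(T_X/T_Q)⁴ = (20.0)² × (3.447×10⁴/2.275×10⁴)⁴ = 400 × 5.27035 = 2.11×10³.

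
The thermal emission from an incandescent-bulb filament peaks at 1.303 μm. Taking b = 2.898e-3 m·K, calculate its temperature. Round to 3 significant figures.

Wien's law gives T = b/λ_max = (2.898×10⁻³ m·K)/(1.303×10⁻⁶ m) = 2.22×10³ K.

T ≈ 2.22×10³ K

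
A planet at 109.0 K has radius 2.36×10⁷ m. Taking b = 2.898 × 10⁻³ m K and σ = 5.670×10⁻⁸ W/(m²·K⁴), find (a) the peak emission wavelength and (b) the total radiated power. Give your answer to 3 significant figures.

(a) λ_max = b/T = 2.898×10⁻³/109.0 = 2.659×10⁻⁵ m = 26.6 μm.
Surface area A = 4πR² = 4π(2.36×10⁷ m)² = 6.99897×10¹⁵ m².
(b) P = σAT⁴ = 5.670×10⁻⁸×6.99897×10¹⁵×(109.0)⁴ = 5.60×10¹⁶ W.

λ_max ≈ 26.6 μm; P ≈ 5.60×10¹⁶ W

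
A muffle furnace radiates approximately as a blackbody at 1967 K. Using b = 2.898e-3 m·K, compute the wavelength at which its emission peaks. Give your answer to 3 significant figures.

λ_max ≈ 1.47×10³ nm

Wien's displacement law: λ_max = b/T = (2.898×10⁻³ m·K)/(1967 K) = 1.473×10⁻⁶ m.
That is 1.47×10³ nm, in the infrared range.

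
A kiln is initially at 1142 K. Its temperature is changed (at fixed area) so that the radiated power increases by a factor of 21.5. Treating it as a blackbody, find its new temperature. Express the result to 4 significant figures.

P ∝ T⁴, so T₂/T₁ = (P₂/P₁)^(1/4) = (21.5)^(1/4) = 2.15333.
T₂ = 1142 × 2.15333 = 2459 K.

T₂ ≈ 2459 K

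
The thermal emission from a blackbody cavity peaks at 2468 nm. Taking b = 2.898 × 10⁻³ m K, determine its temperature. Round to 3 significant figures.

Wien's law gives T = b/λ_max = (2.898×10⁻³ m·K)/(2.468×10⁻⁶ m) = 1.17×10³ K.

T ≈ 1.17×10³ K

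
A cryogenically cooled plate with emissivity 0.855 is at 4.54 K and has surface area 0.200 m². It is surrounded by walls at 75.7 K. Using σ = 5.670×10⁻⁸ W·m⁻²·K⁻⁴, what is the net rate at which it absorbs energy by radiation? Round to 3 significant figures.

Area A = 0.200 m².
Net radiated power P_net = εσA(T⁴ − T₀⁴) = 0.855×5.670×10⁻⁸×0.200×(4.54⁴ − 75.7⁴).
T⁴ − T₀⁴ = 424.838 − 3.28385×10⁷ = -3.28381×10⁷ K⁴, so P_net = -0.318 W — negative, meaning a net gain of 0.318 W.

Net gain ≈ 0.318 W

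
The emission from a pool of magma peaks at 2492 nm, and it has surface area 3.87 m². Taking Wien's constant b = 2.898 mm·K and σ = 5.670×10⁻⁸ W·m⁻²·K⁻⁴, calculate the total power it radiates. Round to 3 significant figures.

Wien's law: T = b/λ_max = 2.898×10⁻³/2.492×10⁻⁶ = 1162.92 K.
Area A = 3.87 m².
Then P = σAT⁴ = 5.670×10⁻⁸×3.87×(1162.92)⁴ = 4.01×10⁵ W.

P ≈ 4.01×10⁵ W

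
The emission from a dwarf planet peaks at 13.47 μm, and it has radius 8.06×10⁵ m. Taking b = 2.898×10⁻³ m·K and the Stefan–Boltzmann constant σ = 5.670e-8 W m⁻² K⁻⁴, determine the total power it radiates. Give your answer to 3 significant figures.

P ≈ 9.92×10¹⁴ W

Wien's law: T = b/λ_max = 2.898×10⁻³/1.347×10⁻⁵ = 215.145 K.
Surface area A = 4πR² = 4π(8.06×10⁵ m)² = 8.16357×10¹² m².
Then P = σAT⁴ = 5.670×10⁻⁸×8.16357×10¹²×(215.145)⁴ = 9.92×10¹⁴ W.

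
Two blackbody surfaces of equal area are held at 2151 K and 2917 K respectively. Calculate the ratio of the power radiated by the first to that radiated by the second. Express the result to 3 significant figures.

P₁/P₂ ≈ 0.296

With equal areas, P₁/P₂ = (T₁/T₂)⁴ = (2151/2917)⁴ = 0.296.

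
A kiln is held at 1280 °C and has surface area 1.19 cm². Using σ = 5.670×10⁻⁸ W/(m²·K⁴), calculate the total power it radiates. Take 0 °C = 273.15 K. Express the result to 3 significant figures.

P ≈ 39.3 W

T = 1280 °C + 273.15 = 1553.15 K.
Area A = 1.19 cm² = 1.19×10⁻⁴ m².
P = σAT⁴ = 5.670×10⁻⁸ × 1.19×10⁻⁴ × (1553.15)⁴ = 39.3 W.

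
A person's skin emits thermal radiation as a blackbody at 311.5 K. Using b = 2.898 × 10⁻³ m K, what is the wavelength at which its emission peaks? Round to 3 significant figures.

Wien's displacement law: λ_max = b/T = (2.898×10⁻³ m·K)/(311.5 K) = 9.303×10⁻⁶ m.
That is 9.30 μm, in the infrared range.

λ_max ≈ 9.30 μm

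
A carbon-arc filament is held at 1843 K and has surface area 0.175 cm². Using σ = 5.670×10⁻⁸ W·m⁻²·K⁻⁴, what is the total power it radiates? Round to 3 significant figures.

P ≈ 11.4 W

Area A = 0.175 cm² = 1.75×10⁻⁵ m².
P = σAT⁴ = 5.670×10⁻⁸ × 1.75×10⁻⁵ × (1843)⁴ = 11.4 W.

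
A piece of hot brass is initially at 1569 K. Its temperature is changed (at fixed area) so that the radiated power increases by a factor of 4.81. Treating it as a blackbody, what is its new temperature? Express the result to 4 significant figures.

T₂ ≈ 2324 K

P ∝ T⁴, so T₂/T₁ = (P₂/P₁)^(1/4) = (4.81)^(1/4) = 1.48094.
T₂ = 1569 × 1.48094 = 2324 K.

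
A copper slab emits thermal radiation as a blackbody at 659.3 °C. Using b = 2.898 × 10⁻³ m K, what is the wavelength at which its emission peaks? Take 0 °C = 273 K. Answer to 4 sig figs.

λ_max ≈ 3.108 μm

T = 659.3 °C + 273 = 932.3 K.
Wien's displacement law: λ_max = b/T = (2.898×10⁻³ m·K)/(932.3 K) = 3.1084×10⁻⁶ m.
That is 3.108 μm, in the infrared range.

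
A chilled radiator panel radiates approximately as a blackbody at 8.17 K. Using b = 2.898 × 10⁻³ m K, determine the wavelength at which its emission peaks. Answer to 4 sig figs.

λ_max ≈ 3.547×10⁻⁴ m

Wien's displacement law: λ_max = b/T = (2.898×10⁻³ m·K)/(8.17 K) = 3.5471×10⁻⁴ m.
That is 3.547×10⁻⁴ m, in the infrared range.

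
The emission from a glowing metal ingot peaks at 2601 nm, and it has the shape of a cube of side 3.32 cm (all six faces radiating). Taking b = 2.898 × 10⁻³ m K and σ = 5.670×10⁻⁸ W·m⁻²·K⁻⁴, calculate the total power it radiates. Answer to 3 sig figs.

Wien's law: T = b/λ_max = 2.898×10⁻³/2.601×10⁻⁶ = 1114.19 K.
Area A = 6s² = 6×(0.0332 m)² = 6.61344×10⁻³ m².
Then P = σAT⁴ = 5.670×10⁻⁸×6.61344×10⁻³×(1114.19)⁴ = 578 W.

P ≈ 578 W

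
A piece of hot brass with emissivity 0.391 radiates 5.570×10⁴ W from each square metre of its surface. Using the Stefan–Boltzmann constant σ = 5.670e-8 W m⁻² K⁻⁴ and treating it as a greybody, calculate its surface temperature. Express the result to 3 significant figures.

I = εσT⁴, so T = (I/εσ)^(1/4) = (5.570×10⁴/(0.391×5.670×10⁻⁸))^(1/4) = 1.26×10³ K.

T ≈ 1.26×10³ K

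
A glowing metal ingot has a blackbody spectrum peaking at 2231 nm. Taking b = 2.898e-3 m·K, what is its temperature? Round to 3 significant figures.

Wien's law gives T = b/λ_max = (2.898×10⁻³ m·K)/(2.231×10⁻⁶ m) = 1.30×10³ K.

T ≈ 1.30×10³ K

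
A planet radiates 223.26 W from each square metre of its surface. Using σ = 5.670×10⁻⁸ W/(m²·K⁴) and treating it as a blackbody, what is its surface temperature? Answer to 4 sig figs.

T ≈ 250.5 K

I = σT⁴, so T = (I/σ)^(1/4) = (223.26/(5.670×10⁻⁸))^(1/4) = 250.5 K.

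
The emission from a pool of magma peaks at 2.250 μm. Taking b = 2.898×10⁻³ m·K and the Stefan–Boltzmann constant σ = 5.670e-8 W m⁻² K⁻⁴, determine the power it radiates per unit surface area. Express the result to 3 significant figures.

Wien's law: T = b/λ_max = 2.898×10⁻³/2.250×10⁻⁶ = 1288.00 K.
Then I = σT⁴ = 5.670×10⁻⁸×(1288.00)⁴ = 1.56×10⁵ W/m².

I ≈ 1.56×10⁵ W/m²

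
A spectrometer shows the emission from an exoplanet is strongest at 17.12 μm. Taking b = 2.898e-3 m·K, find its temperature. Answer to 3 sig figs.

Wien's law gives T = b/λ_max = (2.898×10⁻³ m·K)/(1.712×10⁻⁵ m) = 169 K.

T ≈ 169 K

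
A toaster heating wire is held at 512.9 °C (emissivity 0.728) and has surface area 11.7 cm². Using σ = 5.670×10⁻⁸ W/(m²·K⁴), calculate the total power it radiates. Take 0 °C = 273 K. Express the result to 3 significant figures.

P ≈ 18.4 W

T = 512.9 °C + 273 = 785.9 K.
Area A = 11.7 cm² = 1.17×10⁻³ m².
P = εσAT⁴ = 0.728 × 5.670×10⁻⁸ × 1.17×10⁻³ × (785.9)⁴ = 18.4 W.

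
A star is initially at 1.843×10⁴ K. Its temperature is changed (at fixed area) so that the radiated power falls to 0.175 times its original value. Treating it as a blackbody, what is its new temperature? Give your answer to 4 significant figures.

T₂ ≈ 1.192×10⁴ K

P ∝ T⁴, so T₂/T₁ = (P₂/P₁)^(1/4) = (0.175)^(1/4) = 0.646784.
T₂ = 1.843×10⁴ × 0.646784 = 1.192×10⁴ K.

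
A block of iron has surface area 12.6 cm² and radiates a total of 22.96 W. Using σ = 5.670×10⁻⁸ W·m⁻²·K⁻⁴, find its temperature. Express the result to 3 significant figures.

Area A = 12.6 cm² = 1.26×10⁻³ m².
P = σAT⁴ ⇒ T = (P/(σA))^(1/4) = (22.96/(5.670×10⁻⁸×1.26×10⁻³))^(1/4) = 753 K.

T ≈ 753 K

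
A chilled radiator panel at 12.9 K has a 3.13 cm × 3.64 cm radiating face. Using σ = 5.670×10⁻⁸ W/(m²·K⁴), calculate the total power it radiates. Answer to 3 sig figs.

Area A = 0.0313 × 0.0364 = 1.13932×10⁻³ m².
P = σAT⁴ = 5.670×10⁻⁸ × 1.13932×10⁻³ × (12.9)⁴ = 1.79×10⁻⁶ W.

P ≈ 1.79×10⁻⁶ W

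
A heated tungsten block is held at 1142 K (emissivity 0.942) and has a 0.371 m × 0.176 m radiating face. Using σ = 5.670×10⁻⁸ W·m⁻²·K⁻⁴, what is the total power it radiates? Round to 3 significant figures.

P ≈ 5.93×10³ W

Area A = 0.371 × 0.176 = 0.065296 m².
P = εσAT⁴ = 0.942 × 5.670×10⁻⁸ × 0.065296 × (1142)⁴ = 5.93×10³ W.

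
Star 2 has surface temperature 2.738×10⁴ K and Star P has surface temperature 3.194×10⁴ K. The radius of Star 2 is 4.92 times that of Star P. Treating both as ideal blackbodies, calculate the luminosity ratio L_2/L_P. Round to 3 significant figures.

L ∝ R²T⁴, so L_2/L_P = (R_2/R_P)²(T_2/T_P)⁴ = (4.92)² × (2.738×10⁴/3.194×10⁴)⁴ = 24.2064 × 0.540000 = 13.1.

L_2/L_P ≈ 13.1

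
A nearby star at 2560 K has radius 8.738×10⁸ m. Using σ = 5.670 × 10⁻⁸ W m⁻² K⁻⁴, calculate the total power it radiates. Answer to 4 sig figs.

P ≈ 2.337×10²⁵ W

Surface area A = 4πR² = 4π(8.738×10⁸ m)² = 9.59476×10¹⁸ m².
P = σAT⁴ = 5.670×10⁻⁸ × 9.59476×10¹⁸ × (2560)⁴ = 2.337×10²⁵ W.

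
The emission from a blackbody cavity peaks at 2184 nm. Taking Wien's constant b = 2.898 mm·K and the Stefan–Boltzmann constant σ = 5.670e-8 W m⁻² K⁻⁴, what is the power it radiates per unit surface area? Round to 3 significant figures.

Wien's law: T = b/λ_max = 2.898×10⁻³/2.184×10⁻⁶ = 1326.92 K.
Then I = σT⁴ = 5.670×10⁻⁸×(1326.92)⁴ = 1.76×10⁵ W/m².

I ≈ 1.76×10⁵ W/m²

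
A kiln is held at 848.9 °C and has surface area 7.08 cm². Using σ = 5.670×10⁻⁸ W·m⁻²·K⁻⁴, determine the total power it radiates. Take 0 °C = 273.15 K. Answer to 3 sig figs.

P ≈ 63.6 W

T = 848.9 °C + 273.15 = 1122.05 K.
Area A = 7.08 cm² = 7.08×10⁻⁴ m².
P = σAT⁴ = 5.670×10⁻⁸ × 7.08×10⁻⁴ × (1122.05)⁴ = 63.6 W.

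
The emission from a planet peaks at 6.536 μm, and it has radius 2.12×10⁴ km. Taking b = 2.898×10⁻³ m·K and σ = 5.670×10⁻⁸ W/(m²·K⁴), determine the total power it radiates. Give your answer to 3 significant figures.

P ≈ 1.24×10¹⁹ W

Wien's law: T = b/λ_max = 2.898×10⁻³/6.536×10⁻⁶ = 443.390 K.
Surface area A = 4πR² = 4π(2.12×10⁷ m)² = 5.64783×10¹⁵ m².
Then P = σAT⁴ = 5.670×10⁻⁸×5.64783×10¹⁵×(443.390)⁴ = 1.24×10¹⁹ W.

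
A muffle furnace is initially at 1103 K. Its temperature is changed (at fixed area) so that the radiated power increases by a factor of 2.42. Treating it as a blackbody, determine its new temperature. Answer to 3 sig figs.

P ∝ T⁴, so T₂/T₁ = (P₂/P₁)^(1/4) = (2.42)^(1/4) = 1.24725.
T₂ = 1103 × 1.24725 = 1.38×10³ K.

T₂ ≈ 1.38×10³ K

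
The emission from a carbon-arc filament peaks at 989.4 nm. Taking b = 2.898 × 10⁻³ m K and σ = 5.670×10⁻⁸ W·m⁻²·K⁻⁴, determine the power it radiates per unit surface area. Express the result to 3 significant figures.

Wien's law: T = b/λ_max = 2.898×10⁻³/9.894×10⁻⁷ = 2929.05 K.
Then I = σT⁴ = 5.670×10⁻⁸×(2929.05)⁴ = 4.17×10⁶ W/m².

I ≈ 4.17×10⁶ W/m²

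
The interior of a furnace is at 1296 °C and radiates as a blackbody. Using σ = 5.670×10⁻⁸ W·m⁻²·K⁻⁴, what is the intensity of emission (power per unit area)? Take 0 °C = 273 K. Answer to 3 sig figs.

T = 1296 °C + 273 = 1569 K.
Stefan–Boltzmann: I = σT⁴ = 5.670×10⁻⁸ × (1569)⁴ = 3.44×10⁵ W/m².

I ≈ 3.44×10⁵ W/m²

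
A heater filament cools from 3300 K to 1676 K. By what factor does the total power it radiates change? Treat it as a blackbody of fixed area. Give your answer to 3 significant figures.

P₂/P₁ ≈ 0.0665

P ∝ T⁴, so P₂/P₁ = (T₂/T₁)⁴ = (1676/3300)⁴ = (0.507879)⁴ = 0.0665.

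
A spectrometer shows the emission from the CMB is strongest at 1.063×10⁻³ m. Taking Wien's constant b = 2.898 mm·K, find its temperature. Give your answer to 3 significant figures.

T ≈ 2.73 K

Wien's law gives T = b/λ_max = (2.898×10⁻³ m·K)/(1.063×10⁻³ m) = 2.73 K.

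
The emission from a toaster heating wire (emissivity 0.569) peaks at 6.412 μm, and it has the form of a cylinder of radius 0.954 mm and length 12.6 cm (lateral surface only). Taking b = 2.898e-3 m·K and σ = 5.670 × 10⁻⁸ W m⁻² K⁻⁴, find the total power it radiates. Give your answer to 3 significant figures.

P ≈ 1.02 W

Wien's law: T = b/λ_max = 2.898×10⁻³/6.412×10⁻⁶ = 451.965 K.
Lateral area A = 2πrL = 2π×9.54×10⁻⁴×0.126 = 7.55264×10⁻⁴ m².
Then P = εσAT⁴ = 0.569×5.670×10⁻⁸×7.55264×10⁻⁴×(451.965)⁴ = 1.02 W.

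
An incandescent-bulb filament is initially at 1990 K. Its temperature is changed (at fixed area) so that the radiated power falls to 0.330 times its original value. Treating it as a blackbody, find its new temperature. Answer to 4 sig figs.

P ∝ T⁴, so T₂/T₁ = (P₂/P₁)^(1/4) = (0.330)^(1/4) = 0.757929.
T₂ = 1990 × 0.757929 = 1508 K.

T₂ ≈ 1508 K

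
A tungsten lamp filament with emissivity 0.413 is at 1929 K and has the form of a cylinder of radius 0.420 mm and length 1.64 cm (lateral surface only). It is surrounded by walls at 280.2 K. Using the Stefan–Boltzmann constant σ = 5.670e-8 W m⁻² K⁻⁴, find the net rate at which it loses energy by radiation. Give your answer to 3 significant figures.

Net loss ≈ 14.0 W

Lateral area A = 2πrL = 2π×4.20×10⁻⁴×0.0164 = 4.32786×10⁻⁵ m².
Net radiated power P_net = εσA(T⁴ − T₀⁴) = 0.413×5.670×10⁻⁸×4.32786×10⁻⁵×(1929⁴ − 280.2⁴).
T⁴ − T₀⁴ = 1.38461×10¹³ − 6.16414×10⁹ = 1.38399×10¹³ K⁴, so P_net = 14.0 W.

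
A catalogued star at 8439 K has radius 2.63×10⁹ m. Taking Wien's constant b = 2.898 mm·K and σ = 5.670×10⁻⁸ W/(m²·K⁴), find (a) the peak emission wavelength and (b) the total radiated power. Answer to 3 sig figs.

λ_max ≈ 0.343 μm; P ≈ 2.50×10²⁸ W

(a) λ_max = b/T = 2.898×10⁻³/8439 = 3.434×10⁻⁷ m = 0.343 μm.
Surface area A = 4πR² = 4π(2.63×10⁹ m)² = 8.69203×10¹⁹ m².
(b) P = σAT⁴ = 5.670×10⁻⁸×8.69203×10¹⁹×(8439)⁴ = 2.50×10²⁸ W.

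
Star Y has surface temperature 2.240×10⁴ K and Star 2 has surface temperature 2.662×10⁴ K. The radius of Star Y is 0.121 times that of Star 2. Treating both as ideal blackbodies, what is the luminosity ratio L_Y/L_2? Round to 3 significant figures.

L_Y/L_2 ≈ 7.34×10⁻³

L ∝ R²T⁴, so L_Y/L_2 = (R_Y/R_2)²(T_Y/T_2)⁴ = (0.121)² × (2.240×10⁴/2.662×10⁴)⁴ = 0.014641 × 0.501372 = 7.34×10⁻³.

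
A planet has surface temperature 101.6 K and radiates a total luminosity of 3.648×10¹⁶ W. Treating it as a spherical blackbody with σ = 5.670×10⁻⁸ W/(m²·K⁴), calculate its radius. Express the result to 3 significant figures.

R ≈ 2.19×10⁷ m

L = 4πR²σT⁴ ⇒ R = √(L/(4πσT⁴)).
σT⁴ = 6.04168 W/m², so R = √(3.648×10¹⁶/(4π×6.04168)) = 2.19×10⁷ m.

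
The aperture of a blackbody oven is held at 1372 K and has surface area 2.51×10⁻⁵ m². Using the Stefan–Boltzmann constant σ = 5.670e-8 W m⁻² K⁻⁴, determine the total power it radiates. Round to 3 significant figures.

P ≈ 5.04 W

Area A = 2.51×10⁻⁵ m².
P = σAT⁴ = 5.670×10⁻⁸ × 2.51×10⁻⁵ × (1372)⁴ = 5.04 W.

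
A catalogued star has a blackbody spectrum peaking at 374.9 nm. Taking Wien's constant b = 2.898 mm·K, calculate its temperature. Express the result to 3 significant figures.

T ≈ 7.73×10³ K

Wien's law gives T = b/λ_max = (2.898×10⁻³ m·K)/(3.749×10⁻⁷ m) = 7.73×10³ K.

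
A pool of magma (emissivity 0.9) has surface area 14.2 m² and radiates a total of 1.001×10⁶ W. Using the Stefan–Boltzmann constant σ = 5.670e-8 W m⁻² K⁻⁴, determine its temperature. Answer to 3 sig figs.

Area A = 14.2 m².
P = εσAT⁴ ⇒ T = (P/(εσA))^(1/4) = (1.001×10⁶/(0.9×5.670×10⁻⁸×14.2))^(1/4) = 1.08×10³ K.

T ≈ 1.08×10³ K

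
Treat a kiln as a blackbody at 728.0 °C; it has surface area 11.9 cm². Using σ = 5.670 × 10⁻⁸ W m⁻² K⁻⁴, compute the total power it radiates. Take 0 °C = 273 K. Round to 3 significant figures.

P ≈ 67.7 W

T = 728.0 °C + 273 = 1001.0 K.
Area A = 11.9 cm² = 1.19×10⁻³ m².
P = σAT⁴ = 5.670×10⁻⁸ × 1.19×10⁻³ × (1001.0)⁴ = 67.7 W.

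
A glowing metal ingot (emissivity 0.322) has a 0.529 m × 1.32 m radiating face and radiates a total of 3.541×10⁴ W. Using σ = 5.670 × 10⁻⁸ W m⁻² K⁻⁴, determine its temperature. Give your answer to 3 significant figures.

T ≈ 1.29×10³ K

Area A = 0.529 × 1.32 = 0.69828 m².
P = εσAT⁴ ⇒ T = (P/(εσA))^(1/4) = (3.541×10⁴/(0.322×5.670×10⁻⁸×0.69828))^(1/4) = 1.29×10³ K.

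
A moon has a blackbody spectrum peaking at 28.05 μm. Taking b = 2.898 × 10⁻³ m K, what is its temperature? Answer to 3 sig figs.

Wien's law gives T = b/λ_max = (2.898×10⁻³ m·K)/(2.805×10⁻⁵ m) = 103 K.

T ≈ 103 K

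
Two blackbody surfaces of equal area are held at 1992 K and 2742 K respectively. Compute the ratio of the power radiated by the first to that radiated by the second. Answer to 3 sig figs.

P₁/P₂ ≈ 0.279

With equal areas, P₁/P₂ = (T₁/T₂)⁴ = (1992/2742)⁴ = 0.279.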